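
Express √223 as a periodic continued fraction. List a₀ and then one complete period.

a₀ = ⌊√223⌋ = 14.
With m₀=0, d₀=1 and mₖ₊₁ = dₖaₖ − mₖ, dₖ₊₁ = (n − mₖ₊₁²)/dₖ, aₖ₊₁ = ⌊(a₀+mₖ₊₁)/dₖ₊₁⌋:
  k=1: m=14, d=27, a=1
  k=2: m=13, d=2, a=13
  k=3: m=13, d=27, a=1
  k=4: m=14, d=1, a=28
d=1 and a=2a₀=28 at k=4, so the next step gives (m, d) = (14, 27) again — its k=1 value — and the period has length 4.

[14; 1, 13, 1, 28]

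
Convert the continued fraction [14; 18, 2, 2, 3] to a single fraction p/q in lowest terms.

4399/313

Using pₖ = aₖpₖ₋₁ + pₖ₋₂ and qₖ = aₖqₖ₋₁ + qₖ₋₂:
  k=0: a=14, p=14, q=1
  k=1: a=18, p=253, q=18
  k=2: a=2, p=520, q=37
  k=3: a=2, p=1293, q=92
  k=4: a=3, p=4399, q=313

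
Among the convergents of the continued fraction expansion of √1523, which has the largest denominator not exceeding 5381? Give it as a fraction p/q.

√1523 = [39; 39, 78, …] (period length 2).
Convergents:
  p_0/q_0 = 39/1
  p_1/q_1 = 1522/39
  p_2/q_2 = 118755/3043
  p_3/q_3 = 4632967/118716
q_2 = 3043 ≤ 5381 < 118716 = q_3, so the answer is 118755/3043.

118755/3043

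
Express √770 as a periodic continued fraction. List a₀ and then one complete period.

[27; 1, 2, 1, 54]

a₀ = ⌊√770⌋ = 27.
With m₀=0, d₀=1 and mₖ₊₁ = dₖaₖ − mₖ, dₖ₊₁ = (n − mₖ₊₁²)/dₖ, aₖ₊₁ = ⌊(a₀+mₖ₊₁)/dₖ₊₁⌋:
  k=1: m=27, d=41, a=1
  k=2: m=14, d=14, a=2
  k=3: m=14, d=41, a=1
  k=4: m=27, d=1, a=54
d=1 and a=2a₀=54 at k=4, so the next step gives (m, d) = (27, 41) again — its k=1 value — and the period has length 4.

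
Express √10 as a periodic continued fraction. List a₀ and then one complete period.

a₀ = ⌊√10⌋ = 3.

[3; 6]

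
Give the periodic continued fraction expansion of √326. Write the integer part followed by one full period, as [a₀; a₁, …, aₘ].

a₀ = ⌊√326⌋ = 18.

[18; 18, 36]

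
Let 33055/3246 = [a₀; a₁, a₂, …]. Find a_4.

8

33055 = 10·3246 + 595   →  a_0 = 10
3246 = 5·595 + 271   →  a_1 = 5
595 = 2·271 + 53   →  a_2 = 2
271 = 5·53 + 6   →  a_3 = 5
53 = 8·6 + 5   →  a_4 = 8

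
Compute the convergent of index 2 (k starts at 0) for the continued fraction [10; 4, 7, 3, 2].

297/29

Using pₖ = aₖpₖ₋₁ + pₖ₋₂, qₖ = aₖqₖ₋₁ + qₖ₋₂ (with p₋₁=1, p₋₂=0, q₋₁=0, q₋₂=1):
  k=0: a=10, p=10, q=1
  k=1: a=4, p=41, q=4
  k=2: a=7, p=297, q=29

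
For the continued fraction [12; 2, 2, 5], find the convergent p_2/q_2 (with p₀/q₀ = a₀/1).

62/5

Using pₖ = aₖpₖ₋₁ + pₖ₋₂, qₖ = aₖqₖ₋₁ + qₖ₋₂ (with p₋₁=1, p₋₂=0, q₋₁=0, q₋₂=1):
  k=0: a=12, p=12, q=1
  k=1: a=2, p=25, q=2
  k=2: a=2, p=62, q=5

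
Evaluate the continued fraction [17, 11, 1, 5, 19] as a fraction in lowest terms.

Fold from the inside: start with 19/1.
  5 + 1/19 = 96/19
  1 + 19/96 = 115/96
  11 + 96/115 = 1361/115
  17 + 115/1361 = 23252/1361

23252/1361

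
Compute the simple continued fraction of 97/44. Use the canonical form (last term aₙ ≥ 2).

97 = 2*44 + 9
44 = 4*9 + 8
9 = 1*8 + 1
8 = 8*1 + 0  (stop)
So 97/44 = [2; 4, 1, 8].

[2; 4, 1, 8]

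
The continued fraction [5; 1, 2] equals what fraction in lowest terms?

17/3

Fold from the inside: start with 2/1.
  1 + 1/2 = 3/2
  5 + 2/3 = 17/3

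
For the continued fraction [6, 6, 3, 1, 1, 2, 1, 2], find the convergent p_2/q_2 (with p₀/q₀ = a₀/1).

117/19

Using pₖ = aₖpₖ₋₁ + pₖ₋₂, qₖ = aₖqₖ₋₁ + qₖ₋₂ (with p₋₁=1, p₋₂=0, q₋₁=0, q₋₂=1):
  k=0: a=6, p=6, q=1
  k=1: a=6, p=37, q=6
  k=2: a=3, p=117, q=19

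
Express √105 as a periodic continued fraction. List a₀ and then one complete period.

[10; 4, 20]

a₀ = ⌊√105⌋ = 10.
With m₀=0, d₀=1 and mₖ₊₁ = dₖaₖ − mₖ, dₖ₊₁ = (n − mₖ₊₁²)/dₖ, aₖ₊₁ = ⌊(a₀+mₖ₊₁)/dₖ₊₁⌋:
  k=1: m=10, d=5, a=4
  k=2: m=10, d=1, a=20
d=1 and a=2a₀=20 at k=2, so the next step gives (m, d) = (10, 5) again — its k=1 value — and the period has length 2.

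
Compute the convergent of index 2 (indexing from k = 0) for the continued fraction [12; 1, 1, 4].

Using pₖ = aₖpₖ₋₁ + pₖ₋₂, qₖ = aₖqₖ₋₁ + qₖ₋₂ (with p₋₁=1, p₋₂=0, q₋₁=0, q₋₂=1):
  k=0: a=12, p=12, q=1
  k=1: a=1, p=13, q=1
  k=2: a=1, p=25, q=2

25/2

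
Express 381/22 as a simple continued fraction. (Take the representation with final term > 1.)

381 = 17*22 + 7
22 = 3*7 + 1
7 = 7*1 + 0  (stop)
So 381/22 = [17; 3, 7].

[17; 3, 7]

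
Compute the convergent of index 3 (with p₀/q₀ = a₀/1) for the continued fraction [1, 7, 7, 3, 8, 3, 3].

179/157

Using pₖ = aₖpₖ₋₁ + pₖ₋₂, qₖ = aₖqₖ₋₁ + qₖ₋₂ (with p₋₁=1, p₋₂=0, q₋₁=0, q₋₂=1):
  k=0: a=1, p=1, q=1
  k=1: a=7, p=8, q=7
  k=2: a=7, p=57, q=50
  k=3: a=3, p=179, q=157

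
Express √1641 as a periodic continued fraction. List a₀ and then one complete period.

[40; 1, 1, 26, 1, 1, 80]

a₀ = ⌊√1641⌋ = 40.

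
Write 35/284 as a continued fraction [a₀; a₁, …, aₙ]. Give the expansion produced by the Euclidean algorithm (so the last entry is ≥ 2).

[0; 8, 8, 1, 3]

35 = 0*284 + 35
284 = 8*35 + 4
35 = 8*4 + 3
4 = 1*3 + 1
3 = 3*1 + 0  (stop)
So 35/284 = [0; 8, 8, 1, 3].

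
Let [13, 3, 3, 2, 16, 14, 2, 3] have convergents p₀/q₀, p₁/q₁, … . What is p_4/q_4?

Using pₖ = aₖpₖ₋₁ + pₖ₋₂, qₖ = aₖqₖ₋₁ + qₖ₋₂ (with p₋₁=1, p₋₂=0, q₋₁=0, q₋₂=1):
  k=0: a=13, p=13, q=1
  k=1: a=3, p=40, q=3
  k=2: a=3, p=133, q=10
  k=3: a=2, p=306, q=23
  k=4: a=16, p=5029, q=378

5029/378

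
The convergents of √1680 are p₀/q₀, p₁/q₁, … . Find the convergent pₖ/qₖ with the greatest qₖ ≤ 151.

3361/82

√1680 = [40; 1, 80, …] (period length 2).
Convergents:
  p_0/q_0 = 40/1
  p_1/q_1 = 41/1
  p_2/q_2 = 3320/81
  p_3/q_3 = 3361/82
  p_4/q_4 = 272200/6641
q_3 = 82 ≤ 151 < 6641 = q_4, so the answer is 3361/82.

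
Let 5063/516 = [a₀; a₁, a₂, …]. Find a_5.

5063 = 9·516 + 419   →  a_0 = 9
516 = 1·419 + 97   →  a_1 = 1
419 = 4·97 + 31   →  a_2 = 4
97 = 3·31 + 4   →  a_3 = 3
31 = 7·4 + 3   →  a_4 = 7
4 = 1·3 + 1   →  a_5 = 1

1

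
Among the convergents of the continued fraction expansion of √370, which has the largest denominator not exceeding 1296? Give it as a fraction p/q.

√370 = [19; 4, 4, 38, …] (period length 3).
Convergents:
  p_0/q_0 = 19/1
  p_1/q_1 = 77/4
  p_2/q_2 = 327/17
  p_3/q_3 = 12503/650
  p_4/q_4 = 50339/2617
q_3 = 650 ≤ 1296 < 2617 = q_4, so the answer is 12503/650.

12503/650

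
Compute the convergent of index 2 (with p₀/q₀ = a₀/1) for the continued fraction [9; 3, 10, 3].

289/31

Using pₖ = aₖpₖ₋₁ + pₖ₋₂, qₖ = aₖqₖ₋₁ + qₖ₋₂ (with p₋₁=1, p₋₂=0, q₋₁=0, q₋₂=1):
  k=0: a=9, p=9, q=1
  k=1: a=3, p=28, q=3
  k=2: a=10, p=289, q=31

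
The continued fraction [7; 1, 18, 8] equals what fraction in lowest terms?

Fold from the inside: start with 8/1.
  18 + 1/8 = 145/8
  1 + 8/145 = 153/145
  7 + 145/153 = 1216/153

1216/153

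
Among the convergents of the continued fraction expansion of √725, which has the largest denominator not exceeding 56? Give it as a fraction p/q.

727/27

√725 = [26; 1, 12, 2, 12, 1, 52, …] (period length 6).
Convergents:
  p_0/q_0 = 26/1
  p_1/q_1 = 27/1
  p_2/q_2 = 350/13
  p_3/q_3 = 727/27
  p_4/q_4 = 9074/337
q_3 = 27 ≤ 56 < 337 = q_4, so the answer is 727/27.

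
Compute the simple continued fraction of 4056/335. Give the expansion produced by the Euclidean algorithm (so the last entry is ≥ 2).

[12; 9, 3, 3, 1, 2]

4056 = 12·335 + 36
335 = 9·36 + 11
36 = 3·11 + 3
11 = 3·3 + 2
3 = 1·2 + 1
2 = 2·1 + 0  (stop)
So 4056/335 = [12; 9, 3, 3, 1, 2].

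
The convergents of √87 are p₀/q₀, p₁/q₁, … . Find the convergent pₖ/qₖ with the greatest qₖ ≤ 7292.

28719/3079

√87 = [9; 3, 18, …] (period length 2).
Convergents:
  p_0/q_0 = 9/1
  p_1/q_1 = 28/3
  p_2/q_2 = 513/55
  p_3/q_3 = 1567/168
  p_4/q_4 = 28719/3079
  p_5/q_5 = 87724/9405
q_4 = 3079 ≤ 7292 < 9405 = q_5, so the answer is 28719/3079.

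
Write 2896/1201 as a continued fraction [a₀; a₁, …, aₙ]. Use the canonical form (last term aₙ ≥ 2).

[2; 2, 2, 3, 7, 1, 1, 4]

2896 = 2*1201 + 494
1201 = 2*494 + 213
494 = 2*213 + 68
213 = 3*68 + 9
68 = 7*9 + 5
9 = 1*5 + 4
5 = 1*4 + 1
4 = 4*1 + 0  (stop)
So 2896/1201 = [2; 2, 2, 3, 7, 1, 1, 4].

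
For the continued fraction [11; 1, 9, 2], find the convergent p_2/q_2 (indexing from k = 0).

119/10

Using pₖ = aₖpₖ₋₁ + pₖ₋₂, qₖ = aₖqₖ₋₁ + qₖ₋₂ (with p₋₁=1, p₋₂=0, q₋₁=0, q₋₂=1):
  k=0: a=11, p=11, q=1
  k=1: a=1, p=12, q=1
  k=2: a=9, p=119, q=10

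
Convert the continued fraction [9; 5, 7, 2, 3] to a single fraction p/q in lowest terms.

2455/267

Using pₖ = aₖpₖ₋₁ + pₖ₋₂ and qₖ = aₖqₖ₋₁ + qₖ₋₂:
  k=0: a=9, p=9, q=1
  k=1: a=5, p=46, q=5
  k=2: a=7, p=331, q=36
  k=3: a=2, p=708, q=77
  k=4: a=3, p=2455, q=267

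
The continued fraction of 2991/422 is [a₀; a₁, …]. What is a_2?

2

2991 = 7·422 + 37   →  a_0 = 7
422 = 11·37 + 15   →  a_1 = 11
37 = 2·15 + 7   →  a_2 = 2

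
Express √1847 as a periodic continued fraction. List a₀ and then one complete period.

a₀ = ⌊√1847⌋ = 42.
With m₀=0, d₀=1 and mₖ₊₁ = dₖaₖ − mₖ, dₖ₊₁ = (n − mₖ₊₁²)/dₖ, aₖ₊₁ = ⌊(a₀+mₖ₊₁)/dₖ₊₁⌋:
  k=1: m=42, d=83, a=1
  k=2: m=41, d=2, a=41
  k=3: m=41, d=83, a=1
  k=4: m=42, d=1, a=84
d=1 and a=2a₀=84 at k=4, so the next step gives (m, d) = (42, 83) again — its k=1 value — and the period has length 4.

[42; 1, 41, 1, 84]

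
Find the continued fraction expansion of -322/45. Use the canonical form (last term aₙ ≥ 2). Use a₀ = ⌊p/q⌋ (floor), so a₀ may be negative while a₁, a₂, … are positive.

-322 = -8*45 + 38
45 = 1*38 + 7
38 = 5*7 + 3
7 = 2*3 + 1
3 = 3*1 + 0  (stop)
So -322/45 = [-8; 1, 5, 2, 3].

[-8; 1, 5, 2, 3]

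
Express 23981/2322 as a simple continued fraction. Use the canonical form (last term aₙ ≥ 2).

23981 = 10*2322 + 761
2322 = 3*761 + 39
761 = 19*39 + 20
39 = 1*20 + 19
20 = 1*19 + 1
19 = 19*1 + 0  (stop)
So 23981/2322 = [10; 3, 19, 1, 1, 19].

[10; 3, 19, 1, 1, 19]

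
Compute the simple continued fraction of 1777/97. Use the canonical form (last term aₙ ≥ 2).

1777 = 18*97 + 31
97 = 3*31 + 4
31 = 7*4 + 3
4 = 1*3 + 1
3 = 3*1 + 0  (stop)
So 1777/97 = [18; 3, 7, 1, 3].

[18; 3, 7, 1, 3]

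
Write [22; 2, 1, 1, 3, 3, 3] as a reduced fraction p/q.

4366/195

Fold from the inside: start with 3/1.
  3 + 1/3 = 10/3
  3 + 3/10 = 33/10
  1 + 10/33 = 43/33
  1 + 33/43 = 76/43
  2 + 43/76 = 195/76
  22 + 76/195 = 4366/195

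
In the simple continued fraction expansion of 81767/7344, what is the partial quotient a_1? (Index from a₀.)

7

81767 = 11·7344 + 983   →  a_0 = 11
7344 = 7·983 + 463   →  a_1 = 7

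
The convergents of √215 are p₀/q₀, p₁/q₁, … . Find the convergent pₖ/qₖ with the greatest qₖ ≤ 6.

44/3

√215 = [14; 1, 1, 1, 28, …] (period length 4).
Convergents:
  p_0/q_0 = 14/1
  p_1/q_1 = 15/1
  p_2/q_2 = 29/2
  p_3/q_3 = 44/3
  p_4/q_4 = 1261/86
q_3 = 3 ≤ 6 < 86 = q_4, so the answer is 44/3.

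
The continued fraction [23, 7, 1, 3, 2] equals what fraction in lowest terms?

Using pₖ = aₖpₖ₋₁ + pₖ₋₂ and qₖ = aₖqₖ₋₁ + qₖ₋₂:
  k=0: a=23, p=23, q=1
  k=1: a=7, p=162, q=7
  k=2: a=1, p=185, q=8
  k=3: a=3, p=717, q=31
  k=4: a=2, p=1619, q=70

1619/70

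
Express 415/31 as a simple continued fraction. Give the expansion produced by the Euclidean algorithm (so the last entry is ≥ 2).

415 = 13·31 + 12
31 = 2·12 + 7
12 = 1·7 + 5
7 = 1·5 + 2
5 = 2·2 + 1
2 = 2·1 + 0  (stop)
So 415/31 = [13; 2, 1, 1, 2, 2].

[13; 2, 1, 1, 2, 2]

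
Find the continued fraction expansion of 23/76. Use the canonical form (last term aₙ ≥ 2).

23 = 0·76 + 23
76 = 3·23 + 7
23 = 3·7 + 2
7 = 3·2 + 1
2 = 2·1 + 0  (stop)
So 23/76 = [0; 3, 3, 3, 2].

[0; 3, 3, 3, 2]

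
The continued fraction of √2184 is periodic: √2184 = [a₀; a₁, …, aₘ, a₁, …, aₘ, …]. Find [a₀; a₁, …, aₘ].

[46; 1, 2, 1, 2, 1, 92]

a₀ = ⌊√2184⌋ = 46.
With m₀=0, d₀=1 and mₖ₊₁ = dₖaₖ − mₖ, dₖ₊₁ = (n − mₖ₊₁²)/dₖ, aₖ₊₁ = ⌊(a₀+mₖ₊₁)/dₖ₊₁⌋:
  k=1: m=46, d=68, a=1
  k=2: m=22, d=25, a=2
  k=3: m=28, d=56, a=1
  k=4: m=28, d=25, a=2
  k=5: m=22, d=68, a=1
  k=6: m=46, d=1, a=92
d=1 and a=2a₀=92 at k=6, so the next step gives (m, d) = (46, 68) again — its k=1 value — and the period has length 6.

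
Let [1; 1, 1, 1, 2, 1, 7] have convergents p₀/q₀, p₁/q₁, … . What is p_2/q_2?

Using pₖ = aₖpₖ₋₁ + pₖ₋₂, qₖ = aₖqₖ₋₁ + qₖ₋₂ (with p₋₁=1, p₋₂=0, q₋₁=0, q₋₂=1):
  k=0: a=1, p=1, q=1
  k=1: a=1, p=2, q=1
  k=2: a=1, p=3, q=2

3/2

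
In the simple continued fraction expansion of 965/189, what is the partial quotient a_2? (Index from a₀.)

2

965 = 5·189 + 20   →  a_0 = 5
189 = 9·20 + 9   →  a_1 = 9
20 = 2·9 + 2   →  a_2 = 2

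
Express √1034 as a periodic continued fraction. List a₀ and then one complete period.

a₀ = ⌊√1034⌋ = 32.
With m₀=0, d₀=1 and mₖ₊₁ = dₖaₖ − mₖ, dₖ₊₁ = (n − mₖ₊₁²)/dₖ, aₖ₊₁ = ⌊(a₀+mₖ₊₁)/dₖ₊₁⌋:
  k=1: m=32, d=10, a=6
  k=2: m=28, d=25, a=2
  k=3: m=22, d=22, a=2
  k=4: m=22, d=25, a=2
  k=5: m=28, d=10, a=6
  k=6: m=32, d=1, a=64
d=1 and a=2a₀=64 at k=6, so the next step gives (m, d) = (32, 10) again — its k=1 value — and the period has length 6.

[32; 6, 2, 2, 2, 6, 64]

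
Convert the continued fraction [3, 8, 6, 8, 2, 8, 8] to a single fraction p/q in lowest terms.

Using pₖ = aₖpₖ₋₁ + pₖ₋₂ and qₖ = aₖqₖ₋₁ + qₖ₋₂:
  k=0: a=3, p=3, q=1
  k=1: a=8, p=25, q=8
  k=2: a=6, p=153, q=49
  k=3: a=8, p=1249, q=400
  k=4: a=2, p=2651, q=849
  k=5: a=8, p=22457, q=7192
  k=6: a=8, p=182307, q=58385

182307/58385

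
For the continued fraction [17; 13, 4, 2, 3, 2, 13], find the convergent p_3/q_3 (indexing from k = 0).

Using pₖ = aₖpₖ₋₁ + pₖ₋₂, qₖ = aₖqₖ₋₁ + qₖ₋₂ (with p₋₁=1, p₋₂=0, q₋₁=0, q₋₂=1):
  k=0: a=17, p=17, q=1
  k=1: a=13, p=222, q=13
  k=2: a=4, p=905, q=53
  k=3: a=2, p=2032, q=119

2032/119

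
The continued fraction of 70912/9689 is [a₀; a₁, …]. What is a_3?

70912 = 7·9689 + 3089   →  a_0 = 7
9689 = 3·3089 + 422   →  a_1 = 3
3089 = 7·422 + 135   →  a_2 = 7
422 = 3·135 + 17   →  a_3 = 3

3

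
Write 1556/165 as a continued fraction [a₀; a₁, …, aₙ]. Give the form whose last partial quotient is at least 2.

[9; 2, 3, 11, 2]

1556 = 9·165 + 71
165 = 2·71 + 23
71 = 3·23 + 2
23 = 11·2 + 1
2 = 2·1 + 0  (stop)
So 1556/165 = [9; 2, 3, 11, 2].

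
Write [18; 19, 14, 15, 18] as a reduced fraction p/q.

1312394/72699

Using pₖ = aₖpₖ₋₁ + pₖ₋₂ and qₖ = aₖqₖ₋₁ + qₖ₋₂:
  k=0: a=18, p=18, q=1
  k=1: a=19, p=343, q=19
  k=2: a=14, p=4820, q=267
  k=3: a=15, p=72643, q=4024
  k=4: a=18, p=1312394, q=72699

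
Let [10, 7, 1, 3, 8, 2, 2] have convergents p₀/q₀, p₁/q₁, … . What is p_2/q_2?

Using pₖ = aₖpₖ₋₁ + pₖ₋₂, qₖ = aₖqₖ₋₁ + qₖ₋₂ (with p₋₁=1, p₋₂=0, q₋₁=0, q₋₂=1):
  k=0: a=10, p=10, q=1
  k=1: a=7, p=71, q=7
  k=2: a=1, p=81, q=8

81/8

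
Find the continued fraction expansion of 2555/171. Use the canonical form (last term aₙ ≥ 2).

2555 = 14·171 + 161
171 = 1·161 + 10
161 = 16·10 + 1
10 = 10·1 + 0  (stop)
So 2555/171 = [14; 1, 16, 10].

[14; 1, 16, 10]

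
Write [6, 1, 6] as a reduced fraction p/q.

48/7

Fold from the inside: start with 6/1.
  1 + 1/6 = 7/6
  6 + 6/7 = 48/7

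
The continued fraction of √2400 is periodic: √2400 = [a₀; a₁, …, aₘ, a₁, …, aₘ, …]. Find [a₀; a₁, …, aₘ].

a₀ = ⌊√2400⌋ = 48.
With m₀=0, d₀=1 and mₖ₊₁ = dₖaₖ − mₖ, dₖ₊₁ = (n − mₖ₊₁²)/dₖ, aₖ₊₁ = ⌊(a₀+mₖ₊₁)/dₖ₊₁⌋:
  k=1: m=48, d=96, a=1
  k=2: m=48, d=1, a=96
d=1 and a=2a₀=96 at k=2, so the next step gives (m, d) = (48, 96) again — its k=1 value — and the period has length 2.

[48; 1, 96]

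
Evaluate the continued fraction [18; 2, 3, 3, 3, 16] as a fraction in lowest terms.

22840/1239

Fold from the inside: start with 16/1.
  3 + 1/16 = 49/16
  3 + 16/49 = 163/49
  3 + 49/163 = 538/163
  2 + 163/538 = 1239/538
  18 + 538/1239 = 22840/1239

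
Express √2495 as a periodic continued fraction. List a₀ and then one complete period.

a₀ = ⌊√2495⌋ = 49.
With m₀=0, d₀=1 and mₖ₊₁ = dₖaₖ − mₖ, dₖ₊₁ = (n − mₖ₊₁²)/dₖ, aₖ₊₁ = ⌊(a₀+mₖ₊₁)/dₖ₊₁⌋:
  k=1: m=49, d=94, a=1
  k=2: m=45, d=5, a=18
  k=3: m=45, d=94, a=1
  k=4: m=49, d=1, a=98
d=1 and a=2a₀=98 at k=4, so the next step gives (m, d) = (49, 94) again — its k=1 value — and the period has length 4.

[49; 1, 18, 1, 98]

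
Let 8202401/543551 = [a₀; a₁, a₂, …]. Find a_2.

16

8202401 = 15·543551 + 49136   →  a_0 = 15
543551 = 11·49136 + 3055   →  a_1 = 11
49136 = 16·3055 + 256   →  a_2 = 16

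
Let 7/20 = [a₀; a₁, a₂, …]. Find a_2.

1

7 = 0·20 + 7   →  a_0 = 0
20 = 2·7 + 6   →  a_1 = 2
7 = 1·6 + 1   →  a_2 = 1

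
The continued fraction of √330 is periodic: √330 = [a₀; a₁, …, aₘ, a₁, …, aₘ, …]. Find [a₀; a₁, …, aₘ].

[18; 6, 36]

a₀ = ⌊√330⌋ = 18.
With m₀=0, d₀=1 and mₖ₊₁ = dₖaₖ − mₖ, dₖ₊₁ = (n − mₖ₊₁²)/dₖ, aₖ₊₁ = ⌊(a₀+mₖ₊₁)/dₖ₊₁⌋:
  k=1: m=18, d=6, a=6
  k=2: m=18, d=1, a=36
d=1 and a=2a₀=36 at k=2, so the next step gives (m, d) = (18, 6) again — its k=1 value — and the period has length 2.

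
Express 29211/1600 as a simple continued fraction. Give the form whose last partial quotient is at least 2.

[18; 3, 1, 8, 2, 1, 14]

29211 = 18*1600 + 411
1600 = 3*411 + 367
411 = 1*367 + 44
367 = 8*44 + 15
44 = 2*15 + 14
15 = 1*14 + 1
14 = 14*1 + 0  (stop)
So 29211/1600 = [18; 3, 1, 8, 2, 1, 14].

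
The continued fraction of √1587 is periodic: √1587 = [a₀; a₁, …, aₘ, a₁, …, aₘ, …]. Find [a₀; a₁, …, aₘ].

a₀ = ⌊√1587⌋ = 39.
With m₀=0, d₀=1 and mₖ₊₁ = dₖaₖ − mₖ, dₖ₊₁ = (n − mₖ₊₁²)/dₖ, aₖ₊₁ = ⌊(a₀+mₖ₊₁)/dₖ₊₁⌋:
  k=1: m=39, d=66, a=1
  k=2: m=27, d=13, a=5
  k=3: m=38, d=11, a=7
  k=4: m=39, d=6, a=13
  k=5: m=39, d=11, a=7
  k=6: m=38, d=13, a=5
  k=7: m=27, d=66, a=1
  k=8: m=39, d=1, a=78
d=1 and a=2a₀=78 at k=8, so the next step gives (m, d) = (39, 66) again — its k=1 value — and the period has length 8.

[39; 1, 5, 7, 13, 7, 5, 1, 78]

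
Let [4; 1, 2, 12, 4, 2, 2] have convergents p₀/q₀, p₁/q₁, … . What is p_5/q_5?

1585/339

Using pₖ = aₖpₖ₋₁ + pₖ₋₂, qₖ = aₖqₖ₋₁ + qₖ₋₂ (with p₋₁=1, p₋₂=0, q₋₁=0, q₋₂=1):
  k=0: a=4, p=4, q=1
  k=1: a=1, p=5, q=1
  k=2: a=2, p=14, q=3
  k=3: a=12, p=173, q=37
  k=4: a=4, p=706, q=151
  k=5: a=2, p=1585, q=339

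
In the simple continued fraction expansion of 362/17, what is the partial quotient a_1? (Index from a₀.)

362 = 21·17 + 5   →  a_0 = 21
17 = 3·5 + 2   →  a_1 = 3

3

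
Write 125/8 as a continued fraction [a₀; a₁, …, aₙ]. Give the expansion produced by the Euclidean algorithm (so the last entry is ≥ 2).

[15; 1, 1, 1, 2]

125 = 15·8 + 5
8 = 1·5 + 3
5 = 1·3 + 2
3 = 1·2 + 1
2 = 2·1 + 0  (stop)
So 125/8 = [15; 1, 1, 1, 2].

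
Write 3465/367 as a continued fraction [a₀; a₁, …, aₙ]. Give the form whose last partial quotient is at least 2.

3465 = 9·367 + 162
367 = 2·162 + 43
162 = 3·43 + 33
43 = 1·33 + 10
33 = 3·10 + 3
10 = 3·3 + 1
3 = 3·1 + 0  (stop)
So 3465/367 = [9; 2, 3, 1, 3, 3, 3].

[9; 2, 3, 1, 3, 3, 3]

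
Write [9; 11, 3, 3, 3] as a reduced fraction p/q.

3390/373

Fold from the inside: start with 3/1.
  3 + 1/3 = 10/3
  3 + 3/10 = 33/10
  11 + 10/33 = 373/33
  9 + 33/373 = 3390/373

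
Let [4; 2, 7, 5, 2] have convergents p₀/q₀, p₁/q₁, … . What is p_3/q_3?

344/77

Using pₖ = aₖpₖ₋₁ + pₖ₋₂, qₖ = aₖqₖ₋₁ + qₖ₋₂ (with p₋₁=1, p₋₂=0, q₋₁=0, q₋₂=1):
  k=0: a=4, p=4, q=1
  k=1: a=2, p=9, q=2
  k=2: a=7, p=67, q=15
  k=3: a=5, p=344, q=77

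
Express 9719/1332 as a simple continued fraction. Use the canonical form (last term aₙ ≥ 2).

9719 = 7·1332 + 395
1332 = 3·395 + 147
395 = 2·147 + 101
147 = 1·101 + 46
101 = 2·46 + 9
46 = 5·9 + 1
9 = 9·1 + 0  (stop)
So 9719/1332 = [7; 3, 2, 1, 2, 5, 9].

[7; 3, 2, 1, 2, 5, 9]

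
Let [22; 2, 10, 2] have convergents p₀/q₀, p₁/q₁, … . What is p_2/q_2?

472/21

Using pₖ = aₖpₖ₋₁ + pₖ₋₂, qₖ = aₖqₖ₋₁ + qₖ₋₂ (with p₋₁=1, p₋₂=0, q₋₁=0, q₋₂=1):
  k=0: a=22, p=22, q=1
  k=1: a=2, p=45, q=2
  k=2: a=10, p=472, q=21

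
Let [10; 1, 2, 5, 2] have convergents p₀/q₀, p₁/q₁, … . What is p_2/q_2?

32/3

Using pₖ = aₖpₖ₋₁ + pₖ₋₂, qₖ = aₖqₖ₋₁ + qₖ₋₂ (with p₋₁=1, p₋₂=0, q₋₁=0, q₋₂=1):
  k=0: a=10, p=10, q=1
  k=1: a=1, p=11, q=1
  k=2: a=2, p=32, q=3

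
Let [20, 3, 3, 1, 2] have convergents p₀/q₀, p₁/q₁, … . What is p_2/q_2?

203/10

Using pₖ = aₖpₖ₋₁ + pₖ₋₂, qₖ = aₖqₖ₋₁ + qₖ₋₂ (with p₋₁=1, p₋₂=0, q₋₁=0, q₋₂=1):
  k=0: a=20, p=20, q=1
  k=1: a=3, p=61, q=3
  k=2: a=3, p=203, q=10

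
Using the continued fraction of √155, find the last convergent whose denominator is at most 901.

√155 = [12; 2, 4, 2, 24, …] (period length 4).
Convergents:
  p_0/q_0 = 12/1
  p_1/q_1 = 25/2
  p_2/q_2 = 112/9
  p_3/q_3 = 249/20
  p_4/q_4 = 6088/489
  p_5/q_5 = 12425/998
q_4 = 489 ≤ 901 < 998 = q_5, so the answer is 6088/489.

6088/489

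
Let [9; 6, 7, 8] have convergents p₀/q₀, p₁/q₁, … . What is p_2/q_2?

394/43

Using pₖ = aₖpₖ₋₁ + pₖ₋₂, qₖ = aₖqₖ₋₁ + qₖ₋₂ (with p₋₁=1, p₋₂=0, q₋₁=0, q₋₂=1):
  k=0: a=9, p=9, q=1
  k=1: a=6, p=55, q=6
  k=2: a=7, p=394, q=43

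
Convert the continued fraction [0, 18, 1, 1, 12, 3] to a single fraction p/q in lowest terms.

Fold from the inside: start with 3/1.
  12 + 1/3 = 37/3
  1 + 3/37 = 40/37
  1 + 37/40 = 77/40
  18 + 40/77 = 1426/77
  0 + 77/1426 = 77/1426

77/1426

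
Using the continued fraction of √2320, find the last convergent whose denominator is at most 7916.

167041/3468

√2320 = [48; 6, 96, …] (period length 2).
Convergents:
  p_0/q_0 = 48/1
  p_1/q_1 = 289/6
  p_2/q_2 = 27792/577
  p_3/q_3 = 167041/3468
  p_4/q_4 = 16063728/333505
q_3 = 3468 ≤ 7916 < 333505 = q_4, so the answer is 167041/3468.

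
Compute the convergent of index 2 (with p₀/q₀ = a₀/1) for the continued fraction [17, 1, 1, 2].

Using pₖ = aₖpₖ₋₁ + pₖ₋₂, qₖ = aₖqₖ₋₁ + qₖ₋₂ (with p₋₁=1, p₋₂=0, q₋₁=0, q₋₂=1):
  k=0: a=17, p=17, q=1
  k=1: a=1, p=18, q=1
  k=2: a=1, p=35, q=2

35/2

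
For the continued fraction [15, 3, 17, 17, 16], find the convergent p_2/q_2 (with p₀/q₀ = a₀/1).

797/52

Using pₖ = aₖpₖ₋₁ + pₖ₋₂, qₖ = aₖqₖ₋₁ + qₖ₋₂ (with p₋₁=1, p₋₂=0, q₋₁=0, q₋₂=1):
  k=0: a=15, p=15, q=1
  k=1: a=3, p=46, q=3
  k=2: a=17, p=797, q=52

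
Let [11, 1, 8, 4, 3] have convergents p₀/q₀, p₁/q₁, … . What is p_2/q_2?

Using pₖ = aₖpₖ₋₁ + pₖ₋₂, qₖ = aₖqₖ₋₁ + qₖ₋₂ (with p₋₁=1, p₋₂=0, q₋₁=0, q₋₂=1):
  k=0: a=11, p=11, q=1
  k=1: a=1, p=12, q=1
  k=2: a=8, p=107, q=9

107/9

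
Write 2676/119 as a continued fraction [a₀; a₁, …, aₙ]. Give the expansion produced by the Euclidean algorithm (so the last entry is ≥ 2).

2676 = 22·119 + 58
119 = 2·58 + 3
58 = 19·3 + 1
3 = 3·1 + 0  (stop)
So 2676/119 = [22; 2, 19, 3].

[22; 2, 19, 3]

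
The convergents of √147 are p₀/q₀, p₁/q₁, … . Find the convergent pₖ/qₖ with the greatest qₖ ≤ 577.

2340/193

√147 = [12; 8, 24, …] (period length 2).
Convergents:
  p_0/q_0 = 12/1
  p_1/q_1 = 97/8
  p_2/q_2 = 2340/193
  p_3/q_3 = 18817/1552
q_2 = 193 ≤ 577 < 1552 = q_3, so the answer is 2340/193.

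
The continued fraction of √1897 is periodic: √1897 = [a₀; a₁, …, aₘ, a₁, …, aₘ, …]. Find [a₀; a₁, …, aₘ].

[43; 1, 1, 4, 12, 4, 1, 1, 86]

a₀ = ⌊√1897⌋ = 43.
With m₀=0, d₀=1 and mₖ₊₁ = dₖaₖ − mₖ, dₖ₊₁ = (n − mₖ₊₁²)/dₖ, aₖ₊₁ = ⌊(a₀+mₖ₊₁)/dₖ₊₁⌋:
  k=1: m=43, d=48, a=1
  k=2: m=5, d=39, a=1
  k=3: m=34, d=19, a=4
  k=4: m=42, d=7, a=12
  k=5: m=42, d=19, a=4
  k=6: m=34, d=39, a=1
  k=7: m=5, d=48, a=1
  k=8: m=43, d=1, a=86
d=1 and a=2a₀=86 at k=8, so the next step gives (m, d) = (43, 48) again — its k=1 value — and the period has length 8.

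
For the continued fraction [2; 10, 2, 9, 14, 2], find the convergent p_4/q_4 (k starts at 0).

Using pₖ = aₖpₖ₋₁ + pₖ₋₂, qₖ = aₖqₖ₋₁ + qₖ₋₂ (with p₋₁=1, p₋₂=0, q₋₁=0, q₋₂=1):
  k=0: a=2, p=2, q=1
  k=1: a=10, p=21, q=10
  k=2: a=2, p=44, q=21
  k=3: a=9, p=417, q=199
  k=4: a=14, p=5882, q=2807

5882/2807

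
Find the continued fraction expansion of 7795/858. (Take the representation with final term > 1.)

7795 = 9*858 + 73
858 = 11*73 + 55
73 = 1*55 + 18
55 = 3*18 + 1
18 = 18*1 + 0  (stop)
So 7795/858 = [9; 11, 1, 3, 18].

[9; 11, 1, 3, 18]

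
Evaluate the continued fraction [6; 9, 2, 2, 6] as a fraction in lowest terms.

Fold from the inside: start with 6/1.
  2 + 1/6 = 13/6
  2 + 6/13 = 32/13
  9 + 13/32 = 301/32
  6 + 32/301 = 1838/301

1838/301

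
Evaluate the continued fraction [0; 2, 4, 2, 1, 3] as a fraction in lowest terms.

48/107

Fold from the inside: start with 3/1.
  1 + 1/3 = 4/3
  2 + 3/4 = 11/4
  4 + 4/11 = 48/11
  2 + 11/48 = 107/48
  0 + 48/107 = 48/107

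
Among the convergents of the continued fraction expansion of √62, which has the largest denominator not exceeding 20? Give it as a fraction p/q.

√62 = [7; 1, 6, 1, 14, …] (period length 4).
Convergents:
  p_0/q_0 = 7/1
  p_1/q_1 = 8/1
  p_2/q_2 = 55/7
  p_3/q_3 = 63/8
  p_4/q_4 = 937/119
q_3 = 8 ≤ 20 < 119 = q_4, so the answer is 63/8.

63/8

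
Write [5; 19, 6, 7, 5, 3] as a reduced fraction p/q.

68351/13529

Using pₖ = aₖpₖ₋₁ + pₖ₋₂ and qₖ = aₖqₖ₋₁ + qₖ₋₂:
  k=0: a=5, p=5, q=1
  k=1: a=19, p=96, q=19
  k=2: a=6, p=581, q=115
  k=3: a=7, p=4163, q=824
  k=4: a=5, p=21396, q=4235
  k=5: a=3, p=68351, q=13529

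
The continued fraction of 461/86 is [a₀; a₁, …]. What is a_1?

461 = 5·86 + 31   →  a_0 = 5
86 = 2·31 + 24   →  a_1 = 2

2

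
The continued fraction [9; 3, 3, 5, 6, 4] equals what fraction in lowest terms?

12697/1365

Fold from the inside: start with 4/1.
  6 + 1/4 = 25/4
  5 + 4/25 = 129/25
  3 + 25/129 = 412/129
  3 + 129/412 = 1365/412
  9 + 412/1365 = 12697/1365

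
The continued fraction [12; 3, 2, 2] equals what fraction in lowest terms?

209/17

Fold from the inside: start with 2/1.
  2 + 1/2 = 5/2
  3 + 2/5 = 17/5
  12 + 5/17 = 209/17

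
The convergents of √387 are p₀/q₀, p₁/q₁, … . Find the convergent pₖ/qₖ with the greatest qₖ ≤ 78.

√387 = [19; 1, 2, 19, 2, 1, 38, …] (period length 6).
Convergents:
  p_0/q_0 = 19/1
  p_1/q_1 = 20/1
  p_2/q_2 = 59/3
  p_3/q_3 = 1141/58
  p_4/q_4 = 2341/119
q_3 = 58 ≤ 78 < 119 = q_4, so the answer is 1141/58.

1141/58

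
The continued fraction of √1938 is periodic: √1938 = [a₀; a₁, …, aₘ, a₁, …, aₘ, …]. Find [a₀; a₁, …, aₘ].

[44; 44, 88]

a₀ = ⌊√1938⌋ = 44.
With m₀=0, d₀=1 and mₖ₊₁ = dₖaₖ − mₖ, dₖ₊₁ = (n − mₖ₊₁²)/dₖ, aₖ₊₁ = ⌊(a₀+mₖ₊₁)/dₖ₊₁⌋:
  k=1: m=44, d=2, a=44
  k=2: m=44, d=1, a=88
d=1 and a=2a₀=88 at k=2, so the next step gives (m, d) = (44, 2) again — its k=1 value — and the period has length 2.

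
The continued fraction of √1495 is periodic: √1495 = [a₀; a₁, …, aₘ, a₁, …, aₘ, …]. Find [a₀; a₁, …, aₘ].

a₀ = ⌊√1495⌋ = 38.

[38; 1, 1, 1, 76]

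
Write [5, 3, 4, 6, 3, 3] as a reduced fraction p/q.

Fold from the inside: start with 3/1.
  3 + 1/3 = 10/3
  6 + 3/10 = 63/10
  4 + 10/63 = 262/63
  3 + 63/262 = 849/262
  5 + 262/849 = 4507/849

4507/849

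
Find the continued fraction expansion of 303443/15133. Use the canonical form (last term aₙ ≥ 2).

303443 = 20×15133 + 783
15133 = 19×783 + 256
783 = 3×256 + 15
256 = 17×15 + 1
15 = 15×1 + 0  (stop)
So 303443/15133 = [20; 19, 3, 17, 15].

[20; 19, 3, 17, 15]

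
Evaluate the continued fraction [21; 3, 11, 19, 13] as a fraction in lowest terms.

Using pₖ = aₖpₖ₋₁ + pₖ₋₂ and qₖ = aₖqₖ₋₁ + qₖ₋₂:
  k=0: a=21, p=21, q=1
  k=1: a=3, p=64, q=3
  k=2: a=11, p=725, q=34
  k=3: a=19, p=13839, q=649
  k=4: a=13, p=180632, q=8471

180632/8471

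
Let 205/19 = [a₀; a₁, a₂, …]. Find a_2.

3

205 = 10·19 + 15   →  a_0 = 10
19 = 1·15 + 4   →  a_1 = 1
15 = 3·4 + 3   →  a_2 = 3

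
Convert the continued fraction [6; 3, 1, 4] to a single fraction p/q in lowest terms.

119/19

Using pₖ = aₖpₖ₋₁ + pₖ₋₂ and qₖ = aₖqₖ₋₁ + qₖ₋₂:
  k=0: a=6, p=6, q=1
  k=1: a=3, p=19, q=3
  k=2: a=1, p=25, q=4
  k=3: a=4, p=119, q=19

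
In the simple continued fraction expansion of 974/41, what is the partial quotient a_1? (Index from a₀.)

1

974 = 23·41 + 31   →  a_0 = 23
41 = 1·31 + 10   →  a_1 = 1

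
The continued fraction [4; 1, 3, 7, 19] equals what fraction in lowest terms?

Using pₖ = aₖpₖ₋₁ + pₖ₋₂ and qₖ = aₖqₖ₋₁ + qₖ₋₂:
  k=0: a=4, p=4, q=1
  k=1: a=1, p=5, q=1
  k=2: a=3, p=19, q=4
  k=3: a=7, p=138, q=29
  k=4: a=19, p=2641, q=555

2641/555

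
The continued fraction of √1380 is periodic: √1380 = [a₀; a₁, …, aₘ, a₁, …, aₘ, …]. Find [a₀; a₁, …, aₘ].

a₀ = ⌊√1380⌋ = 37.
With m₀=0, d₀=1 and mₖ₊₁ = dₖaₖ − mₖ, dₖ₊₁ = (n − mₖ₊₁²)/dₖ, aₖ₊₁ = ⌊(a₀+mₖ₊₁)/dₖ₊₁⌋:
  k=1: m=37, d=11, a=6
  k=2: m=29, d=49, a=1
  k=3: m=20, d=20, a=2
  k=4: m=20, d=49, a=1
  k=5: m=29, d=11, a=6
  k=6: m=37, d=1, a=74
d=1 and a=2a₀=74 at k=6, so the next step gives (m, d) = (37, 11) again — its k=1 value — and the period has length 6.

[37; 6, 1, 2, 1, 6, 74]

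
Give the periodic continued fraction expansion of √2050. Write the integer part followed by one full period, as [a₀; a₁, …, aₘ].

[45; 3, 1, 1, 1, 1, 3, 90]

a₀ = ⌊√2050⌋ = 45.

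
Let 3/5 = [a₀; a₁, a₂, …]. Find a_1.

3 = 0·5 + 3   →  a_0 = 0
5 = 1·3 + 2   →  a_1 = 1

1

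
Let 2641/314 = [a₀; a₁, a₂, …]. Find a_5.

2

2641 = 8·314 + 129   →  a_0 = 8
314 = 2·129 + 56   →  a_1 = 2
129 = 2·56 + 17   →  a_2 = 2
56 = 3·17 + 5   →  a_3 = 3
17 = 3·5 + 2   →  a_4 = 3
5 = 2·2 + 1   →  a_5 = 2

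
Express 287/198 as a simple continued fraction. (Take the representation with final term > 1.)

[1; 2, 4, 2, 4, 2]

287 = 1·198 + 89
198 = 2·89 + 20
89 = 4·20 + 9
20 = 2·9 + 2
9 = 4·2 + 1
2 = 2·1 + 0  (stop)
So 287/198 = [1; 2, 4, 2, 4, 2].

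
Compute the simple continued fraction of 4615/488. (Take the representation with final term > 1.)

4615 = 9×488 + 223
488 = 2×223 + 42
223 = 5×42 + 13
42 = 3×13 + 3
13 = 4×3 + 1
3 = 3×1 + 0  (stop)
So 4615/488 = [9; 2, 5, 3, 4, 3].

[9; 2, 5, 3, 4, 3]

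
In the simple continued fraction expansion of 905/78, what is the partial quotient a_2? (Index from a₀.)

905 = 11·78 + 47   →  a_0 = 11
78 = 1·47 + 31   →  a_1 = 1
47 = 1·31 + 16   →  a_2 = 1

1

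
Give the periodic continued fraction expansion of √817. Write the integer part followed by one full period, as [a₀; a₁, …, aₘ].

[28; 1, 1, 2, 1, 1, 56]

a₀ = ⌊√817⌋ = 28.
With m₀=0, d₀=1 and mₖ₊₁ = dₖaₖ − mₖ, dₖ₊₁ = (n − mₖ₊₁²)/dₖ, aₖ₊₁ = ⌊(a₀+mₖ₊₁)/dₖ₊₁⌋:
  k=1: m=28, d=33, a=1
  k=2: m=5, d=24, a=1
  k=3: m=19, d=19, a=2
  k=4: m=19, d=24, a=1
  k=5: m=5, d=33, a=1
  k=6: m=28, d=1, a=56
d=1 and a=2a₀=56 at k=6, so the next step gives (m, d) = (28, 33) again — its k=1 value — and the period has length 6.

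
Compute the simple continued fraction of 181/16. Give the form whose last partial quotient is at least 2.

[11; 3, 5]

181 = 11*16 + 5
16 = 3*5 + 1
5 = 5*1 + 0  (stop)
So 181/16 = [11; 3, 5].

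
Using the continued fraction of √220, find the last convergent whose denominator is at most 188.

√220 = [14; 1, 4, 1, 28, …] (period length 4).
Convergents:
  p_0/q_0 = 14/1
  p_1/q_1 = 15/1
  p_2/q_2 = 74/5
  p_3/q_3 = 89/6
  p_4/q_4 = 2566/173
  p_5/q_5 = 2655/179
  p_6/q_6 = 13186/889
q_5 = 179 ≤ 188 < 889 = q_6, so the answer is 2655/179.

2655/179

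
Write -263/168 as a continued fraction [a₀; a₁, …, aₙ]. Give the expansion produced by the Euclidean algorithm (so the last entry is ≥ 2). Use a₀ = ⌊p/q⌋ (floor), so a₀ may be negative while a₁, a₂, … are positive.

-263 = -2×168 + 73
168 = 2×73 + 22
73 = 3×22 + 7
22 = 3×7 + 1
7 = 7×1 + 0  (stop)
So -263/168 = [-2; 2, 3, 3, 7].

[-2; 2, 3, 3, 7]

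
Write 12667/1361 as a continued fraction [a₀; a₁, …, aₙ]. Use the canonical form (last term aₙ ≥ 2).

[9; 3, 3, 1, 9, 1, 2, 3]

12667 = 9*1361 + 418
1361 = 3*418 + 107
418 = 3*107 + 97
107 = 1*97 + 10
97 = 9*10 + 7
10 = 1*7 + 3
7 = 2*3 + 1
3 = 3*1 + 0  (stop)
So 12667/1361 = [9; 3, 3, 1, 9, 1, 2, 3].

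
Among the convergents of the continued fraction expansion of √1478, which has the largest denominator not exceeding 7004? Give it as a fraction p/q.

119717/3114

√1478 = [38; 2, 4, 38, 4, 2, 76, …] (period length 6).
Convergents:
  p_0/q_0 = 38/1
  p_1/q_1 = 77/2
  p_2/q_2 = 346/9
  p_3/q_3 = 13225/344
  p_4/q_4 = 53246/1385
  p_5/q_5 = 119717/3114
  p_6/q_6 = 9151738/238049
q_5 = 3114 ≤ 7004 < 238049 = q_6, so the answer is 119717/3114.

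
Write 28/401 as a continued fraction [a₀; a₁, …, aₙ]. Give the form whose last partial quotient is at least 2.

[0; 14, 3, 9]

28 = 0·401 + 28
401 = 14·28 + 9
28 = 3·9 + 1
9 = 9·1 + 0  (stop)
So 28/401 = [0; 14, 3, 9].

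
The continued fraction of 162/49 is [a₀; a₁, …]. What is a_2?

162 = 3·49 + 15   →  a_0 = 3
49 = 3·15 + 4   →  a_1 = 3
15 = 3·4 + 3   →  a_2 = 3

3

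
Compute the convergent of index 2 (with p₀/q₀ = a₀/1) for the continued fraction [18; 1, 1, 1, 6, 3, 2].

Using pₖ = aₖpₖ₋₁ + pₖ₋₂, qₖ = aₖqₖ₋₁ + qₖ₋₂ (with p₋₁=1, p₋₂=0, q₋₁=0, q₋₂=1):
  k=0: a=18, p=18, q=1
  k=1: a=1, p=19, q=1
  k=2: a=1, p=37, q=2

37/2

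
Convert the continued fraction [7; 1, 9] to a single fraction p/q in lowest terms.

Using pₖ = aₖpₖ₋₁ + pₖ₋₂ and qₖ = aₖqₖ₋₁ + qₖ₋₂:
  k=0: a=7, p=7, q=1
  k=1: a=1, p=8, q=1
  k=2: a=9, p=79, q=10

79/10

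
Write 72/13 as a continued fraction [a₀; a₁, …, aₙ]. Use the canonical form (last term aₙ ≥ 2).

72 = 5×13 + 7
13 = 1×7 + 6
7 = 1×6 + 1
6 = 6×1 + 0  (stop)
So 72/13 = [5; 1, 1, 6].

[5; 1, 1, 6]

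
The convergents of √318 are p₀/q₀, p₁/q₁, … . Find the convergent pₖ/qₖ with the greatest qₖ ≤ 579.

3834/215

√318 = [17; 1, 4, 1, 34, …] (period length 4).
Convergents:
  p_0/q_0 = 17/1
  p_1/q_1 = 18/1
  p_2/q_2 = 89/5
  p_3/q_3 = 107/6
  p_4/q_4 = 3727/209
  p_5/q_5 = 3834/215
  p_6/q_6 = 19063/1069
q_5 = 215 ≤ 579 < 1069 = q_6, so the answer is 3834/215.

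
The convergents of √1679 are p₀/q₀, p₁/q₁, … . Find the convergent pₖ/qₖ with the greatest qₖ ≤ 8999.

137719/3361

√1679 = [40; 1, 39, 1, 80, …] (period length 4).
Convergents:
  p_0/q_0 = 40/1
  p_1/q_1 = 41/1
  p_2/q_2 = 1639/40
  p_3/q_3 = 1680/41
  p_4/q_4 = 136039/3320
  p_5/q_5 = 137719/3361
  p_6/q_6 = 5507080/134399
q_5 = 3361 ≤ 8999 < 134399 = q_6, so the answer is 137719/3361.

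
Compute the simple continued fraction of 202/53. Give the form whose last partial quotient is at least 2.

[3; 1, 4, 3, 3]

202 = 3·53 + 43
53 = 1·43 + 10
43 = 4·10 + 3
10 = 3·3 + 1
3 = 3·1 + 0  (stop)
So 202/53 = [3; 1, 4, 3, 3].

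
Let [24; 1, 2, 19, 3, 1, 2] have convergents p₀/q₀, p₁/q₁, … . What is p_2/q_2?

74/3

Using pₖ = aₖpₖ₋₁ + pₖ₋₂, qₖ = aₖqₖ₋₁ + qₖ₋₂ (with p₋₁=1, p₋₂=0, q₋₁=0, q₋₂=1):
  k=0: a=24, p=24, q=1
  k=1: a=1, p=25, q=1
  k=2: a=2, p=74, q=3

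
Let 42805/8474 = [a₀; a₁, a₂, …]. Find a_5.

2

42805 = 5·8474 + 435   →  a_0 = 5
8474 = 19·435 + 209   →  a_1 = 19
435 = 2·209 + 17   →  a_2 = 2
209 = 12·17 + 5   →  a_3 = 12
17 = 3·5 + 2   →  a_4 = 3
5 = 2·2 + 1   →  a_5 = 2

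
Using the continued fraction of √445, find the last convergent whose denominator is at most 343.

√445 = [21; 10, 1, 1, 10, 42, …] (period length 5).
Convergents:
  p_0/q_0 = 21/1
  p_1/q_1 = 211/10
  p_2/q_2 = 232/11
  p_3/q_3 = 443/21
  p_4/q_4 = 4662/221
  p_5/q_5 = 196247/9303
q_4 = 221 ≤ 343 < 9303 = q_5, so the answer is 4662/221.

4662/221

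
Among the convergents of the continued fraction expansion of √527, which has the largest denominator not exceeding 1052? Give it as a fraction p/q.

23737/1034

√527 = [22; 1, 21, 1, 44, …] (period length 4).
Convergents:
  p_0/q_0 = 22/1
  p_1/q_1 = 23/1
  p_2/q_2 = 505/22
  p_3/q_3 = 528/23
  p_4/q_4 = 23737/1034
  p_5/q_5 = 24265/1057
q_4 = 1034 ≤ 1052 < 1057 = q_5, so the answer is 23737/1034.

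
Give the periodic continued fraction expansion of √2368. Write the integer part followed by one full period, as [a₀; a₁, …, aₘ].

[48; 1, 1, 1, 23, 1, 1, 1, 96]

a₀ = ⌊√2368⌋ = 48.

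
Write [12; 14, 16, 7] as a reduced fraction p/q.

Fold from the inside: start with 7/1.
  16 + 1/7 = 113/7
  14 + 7/113 = 1589/113
  12 + 113/1589 = 19181/1589

19181/1589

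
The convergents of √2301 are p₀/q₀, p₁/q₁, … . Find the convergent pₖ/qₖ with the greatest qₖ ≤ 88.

1535/32

√2301 = [47; 1, 30, 1, 94, …] (period length 4).
Convergents:
  p_0/q_0 = 47/1
  p_1/q_1 = 48/1
  p_2/q_2 = 1487/31
  p_3/q_3 = 1535/32
  p_4/q_4 = 145777/3039
q_3 = 32 ≤ 88 < 3039 = q_4, so the answer is 1535/32.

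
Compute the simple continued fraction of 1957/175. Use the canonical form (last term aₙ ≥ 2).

[11; 5, 2, 7, 2]

1957 = 11×175 + 32
175 = 5×32 + 15
32 = 2×15 + 2
15 = 7×2 + 1
2 = 2×1 + 0  (stop)
So 1957/175 = [11; 5, 2, 7, 2].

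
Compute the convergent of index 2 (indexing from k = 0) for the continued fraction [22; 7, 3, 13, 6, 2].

487/22

Using pₖ = aₖpₖ₋₁ + pₖ₋₂, qₖ = aₖqₖ₋₁ + qₖ₋₂ (with p₋₁=1, p₋₂=0, q₋₁=0, q₋₂=1):
  k=0: a=22, p=22, q=1
  k=1: a=7, p=155, q=7
  k=2: a=3, p=487, q=22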